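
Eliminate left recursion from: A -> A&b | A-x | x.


Left-recursive alternatives: A&b, A-x; non-recursive: x
Introduce A': A -> xA', A' -> &bA' | -xA' | ε


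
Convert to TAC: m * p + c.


Break into single-operator statements:
t1 = m * p
t2 = t1 + c


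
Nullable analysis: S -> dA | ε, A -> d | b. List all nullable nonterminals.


A nonterminal is nullable iff some alternative derives ε (directly, or every symbol in it is nullable)
Nullable: {S}


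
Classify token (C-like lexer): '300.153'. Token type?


Pattern: digits with a decimal point
Type: FLOAT_LITERAL


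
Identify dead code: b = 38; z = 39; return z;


b is assigned but never read
Dead: 'b = 38'


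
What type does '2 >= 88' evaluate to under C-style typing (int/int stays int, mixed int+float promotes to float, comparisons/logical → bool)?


Operand types: int >= int
Rule: comparison yields bool
Result type: bool


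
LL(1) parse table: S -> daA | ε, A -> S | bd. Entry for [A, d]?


For [A, d]: 'd' ∈ FIRST(S)
Entry: A -> S


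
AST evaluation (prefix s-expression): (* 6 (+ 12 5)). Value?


Evaluate inner: (+ 12 5) = 17
Evaluate root: (* 6 17) = 102
Result: 102


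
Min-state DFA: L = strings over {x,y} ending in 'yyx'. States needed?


Track the longest suffix of input matching a prefix of 'yyx': 4 classes (prefixes of length 0..3)
Minimal DFA: 4 states


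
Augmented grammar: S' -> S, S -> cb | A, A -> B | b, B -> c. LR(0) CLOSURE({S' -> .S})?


Start: S' -> .S
For each item with dot before a nonterminal B, add B -> .γ for every B-production
Closure: [S' -> .S, S -> .cb, S -> .A, A -> .B, A -> .b, B -> .c]


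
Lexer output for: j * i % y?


Scan left to right, longest-match per lexeme
Tokens: ID(j), OP(*), ID(i), OP(%), ID(y)


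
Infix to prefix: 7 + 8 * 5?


'*' binds tighter: tree is (+ 7 (* 8 5))
Prefix: + 7 * 8 5


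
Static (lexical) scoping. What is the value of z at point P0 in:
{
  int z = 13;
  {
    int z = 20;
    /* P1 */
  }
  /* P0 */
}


z declared in the same block as P0
z = 13


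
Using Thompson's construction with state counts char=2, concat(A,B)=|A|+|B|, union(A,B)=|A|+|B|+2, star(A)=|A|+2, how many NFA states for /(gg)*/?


Syntax tree has 2 char leaf(s), 0 union(s), 1 star(s)
chars contribute 2×2 = 4; each union adds +2; each star adds +2
Total: 4 + 0 + 2 = 6 states


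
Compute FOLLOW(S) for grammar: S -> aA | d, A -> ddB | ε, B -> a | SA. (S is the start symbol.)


$ ∈ FOLLOW(S). For each A -> αBβ: add FIRST(β)\{ε} to FOLLOW(B); if β nullable, add FOLLOW(A).
FOLLOW(S) = {$, d}


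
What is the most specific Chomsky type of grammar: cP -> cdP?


LHS has context (more than one symbol) and |LHS| ≤ |RHS|
Classification: Type 1 (Context-Sensitive)


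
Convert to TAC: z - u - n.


Break into single-operator statements:
t1 = z - u
t2 = t1 - n


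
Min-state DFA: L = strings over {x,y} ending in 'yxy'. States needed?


Track the longest suffix of input matching a prefix of 'yxy': 4 classes (prefixes of length 0..3)
Minimal DFA: 4 states


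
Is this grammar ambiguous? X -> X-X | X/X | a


'a-a/a' has two parse trees (no precedence encoded between - and /)
Ambiguous


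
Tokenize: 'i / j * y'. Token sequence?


Scan left to right, longest-match per lexeme
Tokens: ID(i), OP(/), ID(j), OP(*), ID(y)


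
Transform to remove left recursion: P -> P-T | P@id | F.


Left-recursive alternatives: P-T, P@id; non-recursive: F
Introduce P': P -> FP', P' -> -TP' | @idP' | ε


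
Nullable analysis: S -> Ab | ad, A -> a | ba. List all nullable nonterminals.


A nonterminal is nullable iff some alternative derives ε (directly, or every symbol in it is nullable)
Nullable: {}


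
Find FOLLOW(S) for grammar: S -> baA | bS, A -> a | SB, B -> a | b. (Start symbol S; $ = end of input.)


$ ∈ FOLLOW(S). For each A -> αBβ: add FIRST(β)\{ε} to FOLLOW(B); if β nullable, add FOLLOW(A).
FOLLOW(S) = {$, a, b}


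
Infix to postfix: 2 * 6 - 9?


Left to right (same or higher precedence on left)
Postfix: 2 6 * 9 -


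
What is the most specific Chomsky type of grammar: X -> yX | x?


Right-linear: every RHS is a terminal or a terminal followed by one nonterminal
Classification: Type 3 (Regular)


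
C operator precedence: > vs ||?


'>' is relational (level 7); '||' is logical OR (level 1)
Higher level binds tighter
'>' has higher precedence than '||'


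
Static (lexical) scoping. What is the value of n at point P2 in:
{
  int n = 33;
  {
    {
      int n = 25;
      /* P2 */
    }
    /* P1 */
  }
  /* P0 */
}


n declared in the same block as P2
n = 25


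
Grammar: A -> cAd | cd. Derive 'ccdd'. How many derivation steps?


Derivation: A => cAd => ccdd
Steps: 2


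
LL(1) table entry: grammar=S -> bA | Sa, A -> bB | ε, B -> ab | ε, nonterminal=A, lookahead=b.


For [A, b]: 'b' ∈ FIRST(bB)
Entry: A -> bB


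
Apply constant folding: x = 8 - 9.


8 - 9 = -1 at compile time
Optimized: x = -1


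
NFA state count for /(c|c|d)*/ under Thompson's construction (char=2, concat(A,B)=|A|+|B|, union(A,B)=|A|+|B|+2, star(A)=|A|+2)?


Syntax tree has 3 char leaf(s), 2 union(s), 1 star(s)
chars contribute 3×2 = 6; each union adds +2; each star adds +2
Total: 6 + 4 + 2 = 12 states


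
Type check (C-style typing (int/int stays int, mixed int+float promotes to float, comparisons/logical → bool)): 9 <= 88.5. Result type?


Operand types: int <= float
Rule: comparison yields bool
Result type: bool


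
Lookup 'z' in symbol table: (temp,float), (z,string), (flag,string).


Lookup 'z' → type string


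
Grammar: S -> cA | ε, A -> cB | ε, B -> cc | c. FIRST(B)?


Per alternative of B: FIRST(cc) = {c}; FIRST(c) = {c}
FIRST(B) = {c}


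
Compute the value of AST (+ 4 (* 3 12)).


Evaluate inner: (* 3 12) = 36
Evaluate root: (+ 4 36) = 40
Result: 40


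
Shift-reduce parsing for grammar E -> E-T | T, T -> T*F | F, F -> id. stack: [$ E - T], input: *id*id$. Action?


'*' can extend T; shift to build T -> T*F
Action: shift


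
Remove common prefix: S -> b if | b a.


Common prefix: 'b'
Factored: S -> b S', S' -> if | a


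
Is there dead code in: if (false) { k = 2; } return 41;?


condition is constant false, so the whole block is unreachable
Dead: 'if (false) { k = 2; }'


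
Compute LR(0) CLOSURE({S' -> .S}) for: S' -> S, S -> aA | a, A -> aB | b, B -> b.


Start: S' -> .S
For each item with dot before a nonterminal B, add B -> .γ for every B-production
Closure: [S' -> .S, S -> .aA, S -> .a]


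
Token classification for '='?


Pattern: operator symbol
Type: OPERATOR


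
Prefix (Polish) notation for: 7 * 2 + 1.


left-to-right (same/higher precedence on left): tree is (+ (* 7 2) 1)
Prefix: + * 7 2 1


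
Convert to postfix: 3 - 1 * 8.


* has higher precedence, evaluate 1*8 first
Postfix: 3 1 8 * -


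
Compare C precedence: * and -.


'*' is multiplicative (level 10); '-' is additive (level 9)
Higher level binds tighter
'*' has higher precedence than '-'


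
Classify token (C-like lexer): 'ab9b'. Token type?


Pattern: letter/underscore followed by alphanumerics, not a keyword
Type: IDENTIFIER


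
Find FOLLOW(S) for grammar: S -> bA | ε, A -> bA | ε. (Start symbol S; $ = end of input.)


$ ∈ FOLLOW(S). For each A -> αBβ: add FIRST(β)\{ε} to FOLLOW(B); if β nullable, add FOLLOW(A).
FOLLOW(S) = {$}


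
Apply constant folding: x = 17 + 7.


17 + 7 = 24 at compile time
Optimized: x = 24


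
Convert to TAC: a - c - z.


Break into single-operator statements:
t1 = a - c
t2 = t1 - z


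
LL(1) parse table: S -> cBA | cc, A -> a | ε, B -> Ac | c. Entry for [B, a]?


For [B, a]: 'a' ∈ FIRST(Ac)
Entry: B -> Ac


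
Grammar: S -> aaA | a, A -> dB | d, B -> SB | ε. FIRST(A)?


Per alternative of A: FIRST(dB) = {d}; FIRST(d) = {d}
FIRST(A) = {d}


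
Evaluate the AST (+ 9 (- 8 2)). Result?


Evaluate inner: (- 8 2) = 6
Evaluate root: (+ 9 6) = 15
Result: 15


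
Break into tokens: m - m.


Scan left to right, longest-match per lexeme
Tokens: ID(m), OP(-), ID(m)


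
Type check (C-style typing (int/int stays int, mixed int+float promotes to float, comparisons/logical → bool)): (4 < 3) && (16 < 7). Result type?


Operand types: bool && bool
Rule: logical operators take bool operands and yield bool
Result type: bool


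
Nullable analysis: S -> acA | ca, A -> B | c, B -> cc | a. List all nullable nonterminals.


A nonterminal is nullable iff some alternative derives ε (directly, or every symbol in it is nullable)
Nullable: {}


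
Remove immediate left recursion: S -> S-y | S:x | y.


Left-recursive alternatives: S-y, S:x; non-recursive: y
Introduce S': S -> yS', S' -> -yS' | :xS' | ε


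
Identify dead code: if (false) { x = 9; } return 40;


condition is constant false, so the whole block is unreachable
Dead: 'if (false) { x = 9; }'


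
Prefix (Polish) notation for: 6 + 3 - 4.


left-to-right (same/higher precedence on left): tree is (- (+ 6 3) 4)
Prefix: - + 6 3 4


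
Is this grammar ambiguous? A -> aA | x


right-linear, alternatives start with distinct terminals 'a' vs 'x': unique leftmost derivation
Unambiguous


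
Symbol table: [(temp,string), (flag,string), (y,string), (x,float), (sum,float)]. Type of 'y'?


Lookup 'y' → type string


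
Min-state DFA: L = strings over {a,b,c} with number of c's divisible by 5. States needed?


Track (count of c) mod 5: states 0..4, accept at 0
Minimal DFA: 5 states


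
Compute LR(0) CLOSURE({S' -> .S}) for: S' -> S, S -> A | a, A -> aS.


Start: S' -> .S
For each item with dot before a nonterminal B, add B -> .γ for every B-production
Closure: [S' -> .S, S -> .A, S -> .a, A -> .aS]


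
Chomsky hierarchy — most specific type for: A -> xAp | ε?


Single nonterminal LHS, but x^n p^n is not regular
Classification: Type 2 (Context-Free)


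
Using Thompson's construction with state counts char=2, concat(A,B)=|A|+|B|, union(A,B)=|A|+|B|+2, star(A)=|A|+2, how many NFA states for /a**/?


Syntax tree has 1 char leaf(s), 0 union(s), 2 star(s)
chars contribute 1×2 = 2; each union adds +2; each star adds +2
Total: 2 + 0 + 4 = 6 states


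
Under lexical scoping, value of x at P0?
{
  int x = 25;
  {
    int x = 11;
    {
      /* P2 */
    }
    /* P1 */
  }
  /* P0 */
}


x declared in the same block as P0
x = 25


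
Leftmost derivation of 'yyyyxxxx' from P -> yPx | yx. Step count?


Derivation: P => yPx => yyPxx => yyyPxxx => yyyyxxxx
Steps: 4


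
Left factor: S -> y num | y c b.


Common prefix: 'y'
Factored: S -> y S', S' -> num | c b


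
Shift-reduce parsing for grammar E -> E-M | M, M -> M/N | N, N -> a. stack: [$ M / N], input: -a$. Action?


handle 'M/N' on top
Action: reduce (M -> M/N)


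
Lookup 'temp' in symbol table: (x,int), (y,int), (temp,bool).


Lookup 'temp' → type bool


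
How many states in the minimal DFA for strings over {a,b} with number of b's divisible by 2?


Track (count of b) mod 2: states 0..1, accept at 0
Minimal DFA: 2 states


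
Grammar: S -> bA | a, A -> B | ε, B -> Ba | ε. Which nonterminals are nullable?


A nonterminal is nullable iff some alternative derives ε (directly, or every symbol in it is nullable)
Nullable: {A, B}


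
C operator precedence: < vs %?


'%' is multiplicative (level 10); '<' is relational (level 7)
Higher level binds tighter
'%' has higher precedence than '<'


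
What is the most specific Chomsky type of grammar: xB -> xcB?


LHS has context (more than one symbol) and |LHS| ≤ |RHS|
Classification: Type 1 (Context-Sensitive)


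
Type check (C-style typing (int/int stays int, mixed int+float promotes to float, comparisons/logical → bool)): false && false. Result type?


Operand types: bool && bool
Rule: logical operators take bool operands and yield bool
Result type: bool


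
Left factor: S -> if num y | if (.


Common prefix: 'if'
Factored: S -> if S', S' -> num y | (


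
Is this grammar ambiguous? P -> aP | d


right-linear, alternatives start with distinct terminals 'a' vs 'd': unique leftmost derivation
Unambiguous


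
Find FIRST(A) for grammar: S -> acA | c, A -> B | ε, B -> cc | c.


Per alternative of A: FIRST(B) = {c}; FIRST(ε) = {ε}
FIRST(A) = {c, ε}


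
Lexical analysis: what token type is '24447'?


Pattern: digits only
Type: INTEGER_LITERAL


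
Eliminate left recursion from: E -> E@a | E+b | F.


Left-recursive alternatives: E@a, E+b; non-recursive: F
Introduce E': E -> FE', E' -> @aE' | +bE' | ε


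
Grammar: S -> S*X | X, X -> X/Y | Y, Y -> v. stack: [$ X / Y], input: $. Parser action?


handle 'X/Y' on top
Action: reduce (X -> X/Y)


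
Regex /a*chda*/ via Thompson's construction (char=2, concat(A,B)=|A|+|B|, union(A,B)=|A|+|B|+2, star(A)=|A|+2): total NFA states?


Syntax tree has 5 char leaf(s), 0 union(s), 2 star(s)
chars contribute 5×2 = 10; each union adds +2; each star adds +2
Total: 10 + 0 + 4 = 14 states


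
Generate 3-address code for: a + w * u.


Break into single-operator statements:
t1 = w * u
t2 = a + t1


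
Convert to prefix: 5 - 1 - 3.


left-to-right (same/higher precedence on left): tree is (- (- 5 1) 3)
Prefix: - - 5 1 3


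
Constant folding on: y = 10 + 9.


10 + 9 = 19 at compile time
Optimized: y = 19


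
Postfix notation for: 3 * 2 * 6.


Left to right (same or higher precedence on left)
Postfix: 3 2 * 6 *


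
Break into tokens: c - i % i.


Scan left to right, longest-match per lexeme
Tokens: ID(c), OP(-), ID(i), OP(%), ID(i)


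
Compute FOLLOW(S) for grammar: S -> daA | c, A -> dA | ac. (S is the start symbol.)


$ ∈ FOLLOW(S). For each A -> αBβ: add FIRST(β)\{ε} to FOLLOW(B); if β nullable, add FOLLOW(A).
FOLLOW(S) = {$}


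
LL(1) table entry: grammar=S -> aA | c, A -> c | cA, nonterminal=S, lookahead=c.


For [S, c]: 'c' ∈ FIRST(c)
Entry: S -> c


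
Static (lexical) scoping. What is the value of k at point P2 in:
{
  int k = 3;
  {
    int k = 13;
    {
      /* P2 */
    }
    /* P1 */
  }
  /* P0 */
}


P2's block does not declare k; resolves to the enclosing declaration at depth 1
k = 13


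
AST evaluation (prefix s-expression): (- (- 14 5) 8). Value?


Evaluate inner: (- 14 5) = 9
Evaluate root: (- 9 8) = 1
Result: 1


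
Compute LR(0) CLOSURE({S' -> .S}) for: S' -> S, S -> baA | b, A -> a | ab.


Start: S' -> .S
For each item with dot before a nonterminal B, add B -> .γ for every B-production
Closure: [S' -> .S, S -> .baA, S -> .b]


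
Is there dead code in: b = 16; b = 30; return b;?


first assignment to b is overwritten before any read
Dead: 'b = 16'


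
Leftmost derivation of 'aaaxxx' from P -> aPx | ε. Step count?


Derivation: P => aPx => aaPxx => aaaPxxx => aaaxxx
Steps: 4


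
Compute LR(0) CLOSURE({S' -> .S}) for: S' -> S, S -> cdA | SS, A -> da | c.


Start: S' -> .S
For each item with dot before a nonterminal B, add B -> .γ for every B-production
Closure: [S' -> .S, S -> .cdA, S -> .SS]


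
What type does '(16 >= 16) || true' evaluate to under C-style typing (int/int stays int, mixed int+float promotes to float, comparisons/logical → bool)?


Operand types: bool || bool
Rule: logical operators take bool operands and yield bool
Result type: bool


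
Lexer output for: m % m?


Scan left to right, longest-match per lexeme
Tokens: ID(m), OP(%), ID(m)


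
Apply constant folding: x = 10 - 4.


10 - 4 = 6 at compile time
Optimized: x = 6


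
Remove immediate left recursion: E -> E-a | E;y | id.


Left-recursive alternatives: E-a, E;y; non-recursive: id
Introduce E': E -> idE', E' -> -aE' | ;yE' | ε


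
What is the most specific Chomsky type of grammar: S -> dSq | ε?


Single nonterminal LHS, but d^n q^n is not regular
Classification: Type 2 (Context-Free)


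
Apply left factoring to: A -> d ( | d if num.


Common prefix: 'd'
Factored: A -> d A', A' -> ( | if num


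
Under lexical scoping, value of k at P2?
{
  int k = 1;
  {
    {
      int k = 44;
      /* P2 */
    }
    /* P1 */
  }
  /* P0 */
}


k declared in the same block as P2
k = 44


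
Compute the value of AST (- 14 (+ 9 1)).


Evaluate inner: (+ 9 1) = 10
Evaluate root: (- 14 10) = 4
Result: 4


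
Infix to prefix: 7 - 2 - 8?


left-to-right (same/higher precedence on left): tree is (- (- 7 2) 8)
Prefix: - - 7 2 8


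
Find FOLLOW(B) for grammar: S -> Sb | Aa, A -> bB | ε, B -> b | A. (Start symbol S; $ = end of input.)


$ ∈ FOLLOW(S). For each A -> αBβ: add FIRST(β)\{ε} to FOLLOW(B); if β nullable, add FOLLOW(A).
FOLLOW(B) = {a}


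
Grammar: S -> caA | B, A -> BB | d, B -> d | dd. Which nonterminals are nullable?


A nonterminal is nullable iff some alternative derives ε (directly, or every symbol in it is nullable)
Nullable: {}


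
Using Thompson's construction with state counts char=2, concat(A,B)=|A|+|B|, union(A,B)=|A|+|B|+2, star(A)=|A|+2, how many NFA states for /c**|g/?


Syntax tree has 2 char leaf(s), 1 union(s), 2 star(s)
chars contribute 2×2 = 4; each union adds +2; each star adds +2
Total: 4 + 2 + 4 = 10 states


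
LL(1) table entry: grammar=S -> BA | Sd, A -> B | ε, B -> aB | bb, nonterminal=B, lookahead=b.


For [B, b]: 'b' ∈ FIRST(bb)
Entry: B -> bb


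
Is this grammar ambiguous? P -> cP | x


right-linear, alternatives start with distinct terminals 'c' vs 'x': unique leftmost derivation
Unambiguous


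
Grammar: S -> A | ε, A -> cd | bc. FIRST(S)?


Per alternative of S: FIRST(A) = {b, c}; FIRST(ε) = {ε}
FIRST(S) = {b, c, ε}


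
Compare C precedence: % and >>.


'%' is multiplicative (level 10); '>>' is shift (level 8)
Higher level binds tighter
'%' has higher precedence than '>>'


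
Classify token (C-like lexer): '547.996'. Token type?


Pattern: digits with a decimal point
Type: FLOAT_LITERAL


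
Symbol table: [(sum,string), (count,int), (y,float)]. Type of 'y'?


Lookup 'y' → type float


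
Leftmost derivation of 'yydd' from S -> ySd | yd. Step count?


Derivation: S => ySd => yydd
Steps: 2


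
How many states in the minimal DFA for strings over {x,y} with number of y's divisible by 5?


Track (count of y) mod 5: states 0..4, accept at 0
Minimal DFA: 5 states


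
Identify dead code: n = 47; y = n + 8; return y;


n is read by y's definition; y is returned
No dead code


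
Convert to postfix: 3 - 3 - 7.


Left to right (same or higher precedence on left)
Postfix: 3 3 - 7 -


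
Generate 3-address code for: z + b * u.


Break into single-operator statements:
t1 = b * u
t2 = z + t1


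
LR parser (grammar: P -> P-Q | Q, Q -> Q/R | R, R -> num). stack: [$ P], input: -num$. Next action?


shift '-' to continue P -> P-Q
Action: shift


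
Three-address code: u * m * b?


Break into single-operator statements:
t1 = u * m
t2 = t1 * b


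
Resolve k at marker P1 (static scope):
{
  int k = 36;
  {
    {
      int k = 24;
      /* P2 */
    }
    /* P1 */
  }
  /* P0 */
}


P1's block does not declare k; resolves to the enclosing declaration at depth 0
k = 36


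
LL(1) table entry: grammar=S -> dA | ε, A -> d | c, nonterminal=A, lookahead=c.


For [A, c]: 'c' ∈ FIRST(c)
Entry: A -> c


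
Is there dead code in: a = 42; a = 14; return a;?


first assignment to a is overwritten before any read
Dead: 'a = 42'


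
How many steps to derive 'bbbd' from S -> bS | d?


Derivation: S => bS => bbS => bbbS => bbbd
Steps: 4


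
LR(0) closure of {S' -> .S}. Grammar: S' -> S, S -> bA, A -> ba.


Start: S' -> .S
For each item with dot before a nonterminal B, add B -> .γ for every B-production
Closure: [S' -> .S, S -> .bA]


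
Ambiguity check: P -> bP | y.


right-linear, alternatives start with distinct terminals 'b' vs 'y': unique leftmost derivation
Unambiguous


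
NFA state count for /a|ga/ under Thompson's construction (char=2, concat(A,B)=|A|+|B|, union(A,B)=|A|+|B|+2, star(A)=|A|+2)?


Syntax tree has 3 char leaf(s), 1 union(s), 0 star(s)
chars contribute 3×2 = 6; each union adds +2; each star adds +2
Total: 6 + 2 + 0 = 8 states


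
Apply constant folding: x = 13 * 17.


13 * 17 = 221 at compile time
Optimized: x = 221


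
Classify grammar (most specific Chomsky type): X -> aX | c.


Right-linear: every RHS is a terminal or a terminal followed by one nonterminal
Classification: Type 3 (Regular)


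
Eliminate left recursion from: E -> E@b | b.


Left-recursive alternatives: E@b; non-recursive: b
Introduce E': E -> bE', E' -> @bE' | ε


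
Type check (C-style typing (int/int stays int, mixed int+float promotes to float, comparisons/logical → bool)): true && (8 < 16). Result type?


Operand types: bool && bool
Rule: logical operators take bool operands and yield bool
Result type: bool


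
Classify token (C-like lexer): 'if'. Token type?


Pattern: reserved word
Type: KEYWORD


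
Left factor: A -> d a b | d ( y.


Common prefix: 'd'
Factored: A -> d A', A' -> a b | ( y


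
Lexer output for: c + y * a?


Scan left to right, longest-match per lexeme
Tokens: ID(c), OP(+), ID(y), OP(*), ID(a)


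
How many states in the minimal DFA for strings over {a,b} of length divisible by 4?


Track length mod 4: states 0..3, accept at 0
Minimal DFA: 4 states


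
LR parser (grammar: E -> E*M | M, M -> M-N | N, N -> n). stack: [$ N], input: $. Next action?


'N' (not preceded by M-) is the handle for M -> N
Action: reduce (M -> N)


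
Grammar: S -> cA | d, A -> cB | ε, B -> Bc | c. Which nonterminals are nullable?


A nonterminal is nullable iff some alternative derives ε (directly, or every symbol in it is nullable)
Nullable: {A}


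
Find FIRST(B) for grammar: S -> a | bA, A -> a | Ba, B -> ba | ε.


Per alternative of B: FIRST(ba) = {b}; FIRST(ε) = {ε}
FIRST(B) = {b, ε}


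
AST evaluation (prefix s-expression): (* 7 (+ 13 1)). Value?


Evaluate inner: (+ 13 1) = 14
Evaluate root: (* 7 14) = 98
Result: 98


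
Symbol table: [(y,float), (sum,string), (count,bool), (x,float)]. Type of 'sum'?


Lookup 'sum' → type string


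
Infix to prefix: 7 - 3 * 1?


'*' binds tighter: tree is (- 7 (* 3 1))
Prefix: - 7 * 3 1


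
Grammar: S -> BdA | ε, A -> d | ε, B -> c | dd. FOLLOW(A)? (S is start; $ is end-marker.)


$ ∈ FOLLOW(S). For each A -> αBβ: add FIRST(β)\{ε} to FOLLOW(B); if β nullable, add FOLLOW(A).
FOLLOW(A) = {$}


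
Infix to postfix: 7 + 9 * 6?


* has higher precedence, evaluate 9*6 first
Postfix: 7 9 6 * +


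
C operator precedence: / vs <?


'/' is multiplicative (level 10); '<' is relational (level 7)
Higher level binds tighter
'/' has higher precedence than '<'


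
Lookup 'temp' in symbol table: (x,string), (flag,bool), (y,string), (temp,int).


Lookup 'temp' → type int


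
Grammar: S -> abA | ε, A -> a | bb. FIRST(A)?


Per alternative of A: FIRST(a) = {a}; FIRST(bb) = {b}
FIRST(A) = {a, b}


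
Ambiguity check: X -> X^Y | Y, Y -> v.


precedence layered via separate nonterminal Y: deterministic
Unambiguous


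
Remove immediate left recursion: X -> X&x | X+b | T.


Left-recursive alternatives: X&x, X+b; non-recursive: T
Introduce X': X -> TX', X' -> &xX' | +bX' | ε


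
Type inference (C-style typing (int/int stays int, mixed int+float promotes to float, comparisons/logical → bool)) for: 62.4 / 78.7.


Operand types: float / float
Rule: mixed int/float promotes to float; int/int stays int
Result type: float


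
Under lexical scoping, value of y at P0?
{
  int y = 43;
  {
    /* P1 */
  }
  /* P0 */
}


y declared in the same block as P0
y = 43


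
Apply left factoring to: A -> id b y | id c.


Common prefix: 'id'
Factored: A -> id A', A' -> b y | c


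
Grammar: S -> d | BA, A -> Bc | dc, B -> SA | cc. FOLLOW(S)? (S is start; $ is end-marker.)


$ ∈ FOLLOW(S). For each A -> αBβ: add FIRST(β)\{ε} to FOLLOW(B); if β nullable, add FOLLOW(A).
FOLLOW(S) = {$, c, d}


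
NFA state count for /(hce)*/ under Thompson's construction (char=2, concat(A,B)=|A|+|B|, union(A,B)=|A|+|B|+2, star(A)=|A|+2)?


Syntax tree has 3 char leaf(s), 0 union(s), 1 star(s)
chars contribute 3×2 = 6; each union adds +2; each star adds +2
Total: 6 + 0 + 2 = 8 states


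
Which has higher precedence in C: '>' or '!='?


'>' is relational (level 7); '!=' is equality (level 6)
Higher level binds tighter
'>' has higher precedence than '!='


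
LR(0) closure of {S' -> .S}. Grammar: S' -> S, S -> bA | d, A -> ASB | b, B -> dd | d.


Start: S' -> .S
For each item with dot before a nonterminal B, add B -> .γ for every B-production
Closure: [S' -> .S, S -> .bA, S -> .d]


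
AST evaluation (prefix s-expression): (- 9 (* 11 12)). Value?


Evaluate inner: (* 11 12) = 132
Evaluate root: (- 9 132) = -123
Result: -123


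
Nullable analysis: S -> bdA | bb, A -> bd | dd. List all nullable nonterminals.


A nonterminal is nullable iff some alternative derives ε (directly, or every symbol in it is nullable)
Nullable: {}


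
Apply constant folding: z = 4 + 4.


4 + 4 = 8 at compile time
Optimized: z = 8


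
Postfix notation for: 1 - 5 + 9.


Left to right (same or higher precedence on left)
Postfix: 1 5 - 9 +


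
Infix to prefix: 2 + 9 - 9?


left-to-right (same/higher precedence on left): tree is (- (+ 2 9) 9)
Prefix: - + 2 9 9


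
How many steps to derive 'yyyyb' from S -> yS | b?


Derivation: S => yS => yyS => yyyS => yyyyS => yyyyb
Steps: 5


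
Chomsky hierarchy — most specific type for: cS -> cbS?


LHS has context (more than one symbol) and |LHS| ≤ |RHS|
Classification: Type 1 (Context-Sensitive)


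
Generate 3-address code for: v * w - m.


Break into single-operator statements:
t1 = v * w
t2 = t1 - m


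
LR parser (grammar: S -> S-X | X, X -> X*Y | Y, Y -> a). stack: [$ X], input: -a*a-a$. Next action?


lookahead ∉ {*} so X won't extend; reduce S -> X
Action: reduce (S -> X)


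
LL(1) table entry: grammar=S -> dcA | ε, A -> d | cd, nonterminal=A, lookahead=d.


For [A, d]: 'd' ∈ FIRST(d)
Entry: A -> d


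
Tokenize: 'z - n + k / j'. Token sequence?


Scan left to right, longest-match per lexeme
Tokens: ID(z), OP(-), ID(n), OP(+), ID(k), OP(/), ID(j)


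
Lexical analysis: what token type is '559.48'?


Pattern: digits with a decimal point
Type: FLOAT_LITERAL


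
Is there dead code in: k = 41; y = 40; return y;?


k is assigned but never read
Dead: 'k = 41'


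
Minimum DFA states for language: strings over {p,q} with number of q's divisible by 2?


Track (count of q) mod 2: states 0..1, accept at 0
Minimal DFA: 2 states


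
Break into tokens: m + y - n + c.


Scan left to right, longest-match per lexeme
Tokens: ID(m), OP(+), ID(y), OP(-), ID(n), OP(+), ID(c)


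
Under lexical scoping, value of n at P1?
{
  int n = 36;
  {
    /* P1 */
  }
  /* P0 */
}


P1's block does not declare n; resolves to the enclosing declaration at depth 0
n = 36


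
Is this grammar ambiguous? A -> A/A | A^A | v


'v/v^v' has two parse trees (no precedence encoded between / and ^)
Ambiguous


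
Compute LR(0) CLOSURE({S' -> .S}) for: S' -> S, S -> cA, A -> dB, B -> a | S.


Start: S' -> .S
For each item with dot before a nonterminal B, add B -> .γ for every B-production
Closure: [S' -> .S, S -> .cA]


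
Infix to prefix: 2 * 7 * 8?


left-to-right (same/higher precedence on left): tree is (* (* 2 7) 8)
Prefix: * * 2 7 8


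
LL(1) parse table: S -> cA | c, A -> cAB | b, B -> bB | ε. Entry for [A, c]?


For [A, c]: 'c' ∈ FIRST(cAB)
Entry: A -> cAB


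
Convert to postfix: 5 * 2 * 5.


Left to right (same or higher precedence on left)
Postfix: 5 2 * 5 *


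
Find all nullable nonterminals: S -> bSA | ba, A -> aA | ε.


A nonterminal is nullable iff some alternative derives ε (directly, or every symbol in it is nullable)
Nullable: {A}


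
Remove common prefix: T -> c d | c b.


Common prefix: 'c'
Factored: T -> c T', T' -> d | b


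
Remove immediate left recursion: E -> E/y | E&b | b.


Left-recursive alternatives: E/y, E&b; non-recursive: b
Introduce E': E -> bE', E' -> /yE' | &bE' | ε


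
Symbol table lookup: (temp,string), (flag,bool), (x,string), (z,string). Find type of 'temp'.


Lookup 'temp' → type string


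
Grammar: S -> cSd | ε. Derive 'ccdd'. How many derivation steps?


Derivation: S => cSd => ccSdd => ccdd
Steps: 3


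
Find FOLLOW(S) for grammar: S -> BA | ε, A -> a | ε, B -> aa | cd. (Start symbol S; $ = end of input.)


$ ∈ FOLLOW(S). For each A -> αBβ: add FIRST(β)\{ε} to FOLLOW(B); if β nullable, add FOLLOW(A).
FOLLOW(S) = {$}


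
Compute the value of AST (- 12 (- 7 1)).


Evaluate inner: (- 7 1) = 6
Evaluate root: (- 12 6) = 6
Result: 6


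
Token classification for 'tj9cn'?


Pattern: letter/underscore followed by alphanumerics, not a keyword
Type: IDENTIFIER


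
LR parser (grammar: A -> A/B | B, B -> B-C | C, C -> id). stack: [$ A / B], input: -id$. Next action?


'-' can extend B; shift to build B -> B-C
Action: shift


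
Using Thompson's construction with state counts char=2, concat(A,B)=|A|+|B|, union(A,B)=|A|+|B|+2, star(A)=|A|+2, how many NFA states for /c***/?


Syntax tree has 1 char leaf(s), 0 union(s), 3 star(s)
chars contribute 1×2 = 2; each union adds +2; each star adds +2
Total: 2 + 0 + 6 = 8 states


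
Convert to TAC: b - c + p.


Break into single-operator statements:
t1 = b - c
t2 = t1 + p


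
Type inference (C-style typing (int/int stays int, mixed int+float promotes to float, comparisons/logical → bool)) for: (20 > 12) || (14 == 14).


Operand types: bool || bool
Rule: logical operators take bool operands and yield bool
Result type: bool


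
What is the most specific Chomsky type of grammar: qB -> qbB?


LHS has context (more than one symbol) and |LHS| ≤ |RHS|
Classification: Type 1 (Context-Sensitive)


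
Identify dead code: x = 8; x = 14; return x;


first assignment to x is overwritten before any read
Dead: 'x = 8'


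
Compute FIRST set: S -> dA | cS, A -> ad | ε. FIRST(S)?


Per alternative of S: FIRST(dA) = {d}; FIRST(cS) = {c}
FIRST(S) = {c, d}


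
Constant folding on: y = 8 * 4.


8 * 4 = 32 at compile time
Optimized: y = 32


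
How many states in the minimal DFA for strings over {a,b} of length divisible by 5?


Track length mod 5: states 0..4, accept at 0
Minimal DFA: 5 states


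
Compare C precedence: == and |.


'==' is equality (level 6); '|' is bitwise OR (level 3)
Higher level binds tighter
'==' has higher precedence than '|'


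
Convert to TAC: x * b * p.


Break into single-operator statements:
t1 = x * b
t2 = t1 * p


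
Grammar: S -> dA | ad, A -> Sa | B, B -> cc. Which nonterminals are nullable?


A nonterminal is nullable iff some alternative derives ε (directly, or every symbol in it is nullable)
Nullable: {}


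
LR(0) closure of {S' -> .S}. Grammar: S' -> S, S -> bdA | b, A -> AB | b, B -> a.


Start: S' -> .S
For each item with dot before a nonterminal B, add B -> .γ for every B-production
Closure: [S' -> .S, S -> .bdA, S -> .b]


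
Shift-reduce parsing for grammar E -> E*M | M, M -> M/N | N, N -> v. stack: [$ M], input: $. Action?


lookahead ∉ {/} so M won't extend; reduce E -> M
Action: reduce (E -> M)


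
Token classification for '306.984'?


Pattern: digits with a decimal point
Type: FLOAT_LITERAL


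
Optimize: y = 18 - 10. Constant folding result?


18 - 10 = 8 at compile time
Optimized: y = 8


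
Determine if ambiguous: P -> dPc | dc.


balanced d^n…c^n: each string has a unique parse
Unambiguous


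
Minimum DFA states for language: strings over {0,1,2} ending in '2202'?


Track the longest suffix of input matching a prefix of '2202': 5 classes (prefixes of length 0..4)
Minimal DFA: 5 states


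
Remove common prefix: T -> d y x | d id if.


Common prefix: 'd'
Factored: T -> d T', T' -> y x | id if


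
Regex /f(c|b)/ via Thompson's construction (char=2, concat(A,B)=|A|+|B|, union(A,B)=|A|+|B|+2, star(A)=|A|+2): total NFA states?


Syntax tree has 3 char leaf(s), 1 union(s), 0 star(s)
chars contribute 3×2 = 6; each union adds +2; each star adds +2
Total: 6 + 2 + 0 = 8 states


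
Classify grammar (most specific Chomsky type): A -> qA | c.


Right-linear: every RHS is a terminal or a terminal followed by one nonterminal
Classification: Type 3 (Regular)


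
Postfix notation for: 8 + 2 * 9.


* has higher precedence, evaluate 2*9 first
Postfix: 8 2 9 * +


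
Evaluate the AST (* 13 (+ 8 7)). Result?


Evaluate inner: (+ 8 7) = 15
Evaluate root: (* 13 15) = 195
Result: 195


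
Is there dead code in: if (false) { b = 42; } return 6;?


condition is constant false, so the whole block is unreachable
Dead: 'if (false) { b = 42; }'


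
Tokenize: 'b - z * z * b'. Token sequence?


Scan left to right, longest-match per lexeme
Tokens: ID(b), OP(-), ID(z), OP(*), ID(z), OP(*), ID(b)


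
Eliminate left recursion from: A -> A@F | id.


Left-recursive alternatives: A@F; non-recursive: id
Introduce A': A -> idA', A' -> @FA' | ε


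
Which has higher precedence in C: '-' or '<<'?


'-' is additive (level 9); '<<' is shift (level 8)
Higher level binds tighter
'-' has higher precedence than '<<'


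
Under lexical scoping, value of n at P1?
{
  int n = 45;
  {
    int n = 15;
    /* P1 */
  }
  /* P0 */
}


n declared in the same block as P1
n = 15


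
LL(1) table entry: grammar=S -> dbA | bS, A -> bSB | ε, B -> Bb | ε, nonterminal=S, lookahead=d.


For [S, d]: 'd' ∈ FIRST(dbA)
Entry: S -> dbA


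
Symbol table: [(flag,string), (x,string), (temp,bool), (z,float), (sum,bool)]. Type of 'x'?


Lookup 'x' → type string


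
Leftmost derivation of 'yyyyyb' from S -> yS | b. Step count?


Derivation: S => yS => yyS => yyyS => yyyyS => yyyyyS => yyyyyb
Steps: 6


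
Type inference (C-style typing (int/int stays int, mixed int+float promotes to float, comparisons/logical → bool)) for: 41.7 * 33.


Operand types: float * int
Rule: mixed int/float promotes to float; int/int stays int
Result type: float


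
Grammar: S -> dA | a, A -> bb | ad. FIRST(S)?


Per alternative of S: FIRST(dA) = {d}; FIRST(a) = {a}
FIRST(S) = {a, d}


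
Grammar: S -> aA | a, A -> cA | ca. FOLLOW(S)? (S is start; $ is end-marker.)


$ ∈ FOLLOW(S). For each A -> αBβ: add FIRST(β)\{ε} to FOLLOW(B); if β nullable, add FOLLOW(A).
FOLLOW(S) = {$}


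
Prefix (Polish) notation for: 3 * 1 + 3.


left-to-right (same/higher precedence on left): tree is (+ (* 3 1) 3)
Prefix: + * 3 1 3


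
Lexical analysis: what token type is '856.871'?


Pattern: digits with a decimal point
Type: FLOAT_LITERAL


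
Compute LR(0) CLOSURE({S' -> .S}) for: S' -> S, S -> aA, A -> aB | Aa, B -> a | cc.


Start: S' -> .S
For each item with dot before a nonterminal B, add B -> .γ for every B-production
Closure: [S' -> .S, S -> .aA]


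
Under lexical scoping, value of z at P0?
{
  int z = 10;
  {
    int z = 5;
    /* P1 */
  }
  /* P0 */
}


z declared in the same block as P0
z = 10


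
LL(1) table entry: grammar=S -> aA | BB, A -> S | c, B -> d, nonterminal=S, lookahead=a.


For [S, a]: 'a' ∈ FIRST(aA)
Entry: S -> aA


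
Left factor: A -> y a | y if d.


Common prefix: 'y'
Factored: A -> y A', A' -> a | if d


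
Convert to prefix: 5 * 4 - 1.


left-to-right (same/higher precedence on left): tree is (- (* 5 4) 1)
Prefix: - * 5 4 1


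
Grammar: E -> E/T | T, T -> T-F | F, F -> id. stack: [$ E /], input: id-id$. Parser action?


no handle ('E/' is not any RHS); shift 'id'
Action: shift


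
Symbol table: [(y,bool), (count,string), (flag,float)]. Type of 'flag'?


Lookup 'flag' → type float


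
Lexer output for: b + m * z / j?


Scan left to right, longest-match per lexeme
Tokens: ID(b), OP(+), ID(m), OP(*), ID(z), OP(/), ID(j)


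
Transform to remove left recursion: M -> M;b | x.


Left-recursive alternatives: M;b; non-recursive: x
Introduce M': M -> xM', M' -> ;bM' | ε


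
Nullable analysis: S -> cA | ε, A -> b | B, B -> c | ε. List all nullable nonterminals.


A nonterminal is nullable iff some alternative derives ε (directly, or every symbol in it is nullable)
Nullable: {A, B, S}


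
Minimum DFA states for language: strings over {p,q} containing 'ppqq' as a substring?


KMP-style automaton: 4 progress states + 1 absorbing accept = 5
Minimal DFA: 5 states


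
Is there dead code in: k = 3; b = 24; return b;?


k is assigned but never read
Dead: 'k = 3'


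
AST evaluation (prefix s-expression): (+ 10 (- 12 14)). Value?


Evaluate inner: (- 12 14) = -2
Evaluate root: (+ 10 -2) = 8
Result: 8


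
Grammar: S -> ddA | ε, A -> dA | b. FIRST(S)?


Per alternative of S: FIRST(ddA) = {d}; FIRST(ε) = {ε}
FIRST(S) = {d, ε}


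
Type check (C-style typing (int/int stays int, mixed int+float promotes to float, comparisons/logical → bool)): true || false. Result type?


Operand types: bool || bool
Rule: logical operators take bool operands and yield bool
Result type: bool


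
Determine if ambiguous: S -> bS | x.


right-linear, alternatives start with distinct terminals 'b' vs 'x': unique leftmost derivation
Unambiguous


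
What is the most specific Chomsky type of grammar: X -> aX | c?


Right-linear: every RHS is a terminal or a terminal followed by one nonterminal
Classification: Type 3 (Regular)


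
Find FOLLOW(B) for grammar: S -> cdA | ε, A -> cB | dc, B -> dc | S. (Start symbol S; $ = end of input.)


$ ∈ FOLLOW(S). For each A -> αBβ: add FIRST(β)\{ε} to FOLLOW(B); if β nullable, add FOLLOW(A).
FOLLOW(B) = {$}


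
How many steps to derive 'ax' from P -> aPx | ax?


Derivation: P => ax
Steps: 1


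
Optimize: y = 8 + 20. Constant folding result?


8 + 20 = 28 at compile time
Optimized: y = 28


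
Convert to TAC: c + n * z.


Break into single-operator statements:
t1 = n * z
t2 = c + t1


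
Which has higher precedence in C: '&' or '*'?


'*' is multiplicative (level 10); '&' is bitwise AND (level 5)
Higher level binds tighter
'*' has higher precedence than '&'


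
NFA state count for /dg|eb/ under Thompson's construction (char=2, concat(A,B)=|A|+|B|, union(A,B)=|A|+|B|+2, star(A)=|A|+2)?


Syntax tree has 4 char leaf(s), 1 union(s), 0 star(s)
chars contribute 4×2 = 8; each union adds +2; each star adds +2
Total: 8 + 2 + 0 = 10 states


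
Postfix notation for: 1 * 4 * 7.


Left to right (same or higher precedence on left)
Postfix: 1 4 * 7 *


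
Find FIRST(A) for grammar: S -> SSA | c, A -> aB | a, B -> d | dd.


Per alternative of A: FIRST(aB) = {a}; FIRST(a) = {a}
FIRST(A) = {a}


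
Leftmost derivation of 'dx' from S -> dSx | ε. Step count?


Derivation: S => dSx => dx
Steps: 2


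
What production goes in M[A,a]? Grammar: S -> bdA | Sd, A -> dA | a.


For [A, a]: 'a' ∈ FIRST(a)
Entry: A -> a
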